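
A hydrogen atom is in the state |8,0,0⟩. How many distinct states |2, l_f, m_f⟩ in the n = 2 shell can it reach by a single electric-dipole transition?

E1 requires Δl = ±1, so l_f ∈ {-1, 1}; with 0 ≤ l_f ≤ n_f−1 = 1, the allowed l_f values are {1}.
For l_f = 1: m_f ∈ {m_i−1, m_i, m_i+1} ∩ [−1, 1] = {-1, 0, 1} → 3 states.
Total: 3.

3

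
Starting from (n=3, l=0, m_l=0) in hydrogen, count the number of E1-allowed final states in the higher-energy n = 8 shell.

E1 requires Δl = ±1, so l_f ∈ {-1, 1}; with 0 ≤ l_f ≤ n_f−1 = 7, the allowed l_f values are {1}.
For l_f = 1: m_f ∈ {m_i−1, m_i, m_i+1} ∩ [−1, 1] = {-1, 0, 1} → 3 states.
Total: 3.

3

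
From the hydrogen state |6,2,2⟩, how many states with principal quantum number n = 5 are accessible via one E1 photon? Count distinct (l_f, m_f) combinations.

E1 requires Δl = ±1, so l_f ∈ {1, 3}; with 0 ≤ l_f ≤ n_f−1 = 4, the allowed l_f values are {1, 3}.
For l_f = 1: m_f ∈ {m_i−1, m_i, m_i+1} ∩ [−1, 1] = {1} → 1 state.
For l_f = 3: m_f ∈ {m_i−1, m_i, m_i+1} ∩ [−3, 3] = {1, 2, 3} → 3 states.
Total: 4.

4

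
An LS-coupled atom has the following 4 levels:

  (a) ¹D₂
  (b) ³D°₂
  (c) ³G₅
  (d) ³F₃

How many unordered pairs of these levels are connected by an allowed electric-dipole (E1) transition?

(a)–(b): forbidden (ΔS).
(a)–(c): forbidden (parity, ΔS, ΔL, ΔJ).
(a)–(d): forbidden (parity, ΔS).
(b)–(c): forbidden (ΔL, ΔJ).
(b)–(d): allowed.
(c)–(d): forbidden (parity, ΔJ).
Allowed pairs: 1 of 6.

1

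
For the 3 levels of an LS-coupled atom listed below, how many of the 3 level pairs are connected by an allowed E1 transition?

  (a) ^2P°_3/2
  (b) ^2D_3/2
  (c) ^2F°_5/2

(a)–(b): allowed.
(a)–(c): forbidden (parity, ΔL).
(b)–(c): allowed.
Allowed pairs: 2 of 3.

2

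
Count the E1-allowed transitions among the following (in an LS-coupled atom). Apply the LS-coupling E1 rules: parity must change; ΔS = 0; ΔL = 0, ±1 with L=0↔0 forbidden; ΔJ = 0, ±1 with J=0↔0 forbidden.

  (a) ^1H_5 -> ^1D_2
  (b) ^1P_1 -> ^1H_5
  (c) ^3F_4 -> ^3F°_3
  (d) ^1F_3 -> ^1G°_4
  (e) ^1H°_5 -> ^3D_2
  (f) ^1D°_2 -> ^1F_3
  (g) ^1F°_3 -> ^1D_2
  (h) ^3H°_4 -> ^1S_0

4

(a) forbidden (parity, ΔL, ΔJ fail)
(b) forbidden (parity, ΔL, ΔJ fail)
(c) allowed
(d) allowed
(e) forbidden (ΔS, ΔL, ΔJ fail)
(f) allowed
(g) allowed
(h) forbidden (ΔS, ΔL, ΔJ fail)
Total allowed: 4 of 8.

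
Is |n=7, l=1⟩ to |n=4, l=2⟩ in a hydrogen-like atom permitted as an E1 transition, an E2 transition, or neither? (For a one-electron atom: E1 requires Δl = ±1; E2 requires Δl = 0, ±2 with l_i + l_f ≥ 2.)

E1

Δl = 2 − 1 = +1; l_i + l_f = 3.
E1 (Δl = ±1): satisfied.
E2 (Δl = 0,±2, l_i+l_f ≥ 2): not satisfied.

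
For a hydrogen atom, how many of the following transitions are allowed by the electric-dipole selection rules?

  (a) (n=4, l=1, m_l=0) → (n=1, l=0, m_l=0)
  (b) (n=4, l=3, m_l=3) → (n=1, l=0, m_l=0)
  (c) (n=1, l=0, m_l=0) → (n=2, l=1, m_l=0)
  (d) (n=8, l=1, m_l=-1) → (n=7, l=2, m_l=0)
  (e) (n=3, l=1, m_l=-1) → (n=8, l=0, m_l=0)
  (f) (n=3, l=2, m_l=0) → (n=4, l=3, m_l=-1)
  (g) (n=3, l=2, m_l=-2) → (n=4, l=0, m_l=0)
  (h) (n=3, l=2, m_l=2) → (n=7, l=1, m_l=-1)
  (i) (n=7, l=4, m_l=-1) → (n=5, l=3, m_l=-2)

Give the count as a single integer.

(a) allowed
(b) forbidden — Δl = -3 (E1 requires Δl = ±1); Δm_l = -3 (E1 requires Δm_l = 0, ±1)
(c) allowed
(d) allowed
(e) allowed
(f) allowed
(g) forbidden — Δl = -2 (E1 requires Δl = ±1); Δm_l = +2 (E1 requires Δm_l = 0, ±1)
(h) forbidden — Δm_l = -3 (E1 requires Δm_l = 0, ±1)
(i) allowed
Total allowed: 6 of 9.

6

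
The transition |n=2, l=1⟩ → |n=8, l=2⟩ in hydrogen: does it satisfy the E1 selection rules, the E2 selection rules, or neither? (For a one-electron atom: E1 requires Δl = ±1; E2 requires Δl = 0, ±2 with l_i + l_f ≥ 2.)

Δl = 2 − 1 = +1; l_i + l_f = 3.
E1 (Δl = ±1): satisfied.
E2 (Δl = 0,±2, l_i+l_f ≥ 2): not satisfied.

E1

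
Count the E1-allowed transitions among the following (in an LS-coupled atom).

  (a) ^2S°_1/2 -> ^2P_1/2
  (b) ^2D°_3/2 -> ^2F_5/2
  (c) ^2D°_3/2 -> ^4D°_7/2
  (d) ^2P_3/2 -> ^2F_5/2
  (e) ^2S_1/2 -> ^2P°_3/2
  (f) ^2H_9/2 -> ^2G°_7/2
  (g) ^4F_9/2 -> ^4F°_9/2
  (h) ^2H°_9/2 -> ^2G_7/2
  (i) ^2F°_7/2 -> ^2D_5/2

7

(a) allowed
(b) allowed
(c) forbidden (parity, ΔS, ΔJ fail)
(d) forbidden (parity, ΔL fail)
(e) allowed
(f) allowed
(g) allowed
(h) allowed
(i) allowed
Total allowed: 7 of 9.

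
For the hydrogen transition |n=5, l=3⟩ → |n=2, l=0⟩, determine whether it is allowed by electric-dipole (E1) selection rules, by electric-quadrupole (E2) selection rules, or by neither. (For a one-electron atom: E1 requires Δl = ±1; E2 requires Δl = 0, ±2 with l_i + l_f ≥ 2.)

neither

Δl = 0 − 3 = -3; l_i + l_f = 3.
E1 (Δl = ±1): not satisfied.
E2 (Δl = 0,±2, l_i+l_f ≥ 2): not satisfied.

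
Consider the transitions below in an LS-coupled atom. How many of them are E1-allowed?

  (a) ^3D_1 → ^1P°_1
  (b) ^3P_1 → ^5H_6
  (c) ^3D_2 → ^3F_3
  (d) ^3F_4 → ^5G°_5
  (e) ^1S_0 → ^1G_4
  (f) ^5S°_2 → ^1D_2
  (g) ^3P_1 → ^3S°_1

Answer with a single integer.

(a) forbidden (ΔS fails)
(b) forbidden (parity, ΔS, ΔL, ΔJ fail)
(c) forbidden (parity fails)
(d) forbidden (ΔS fails)
(e) forbidden (parity, ΔL, ΔJ fail)
(f) forbidden (ΔS, ΔL fail)
(g) allowed
Total allowed: 1 of 7.

1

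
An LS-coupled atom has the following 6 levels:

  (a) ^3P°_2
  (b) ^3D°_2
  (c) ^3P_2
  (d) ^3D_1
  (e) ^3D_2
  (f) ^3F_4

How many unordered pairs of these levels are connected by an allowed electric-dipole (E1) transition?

(a)–(b): forbidden (parity).
(a)–(c): allowed.
(a)–(d): allowed.
(a)–(e): allowed.
(a)–(f): forbidden (ΔL, ΔJ).
(b)–(c): allowed.
(b)–(d): allowed.
(b)–(e): allowed.
(b)–(f): forbidden (ΔJ).
(c)–(d): forbidden (parity).
(c)–(e): forbidden (parity).
(c)–(f): forbidden (parity, ΔL, ΔJ).
(d)–(e): forbidden (parity).
(d)–(f): forbidden (parity, ΔJ).
(e)–(f): forbidden (parity, ΔJ).
Allowed pairs: 6 of 15.

6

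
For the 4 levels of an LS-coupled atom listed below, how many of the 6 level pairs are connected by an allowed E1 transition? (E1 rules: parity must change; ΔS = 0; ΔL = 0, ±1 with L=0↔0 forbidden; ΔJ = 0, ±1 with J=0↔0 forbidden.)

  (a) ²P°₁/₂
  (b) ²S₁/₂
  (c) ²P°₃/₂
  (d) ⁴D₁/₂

2

(a)–(b): allowed.
(a)–(c): forbidden (parity).
(a)–(d): forbidden (ΔS).
(b)–(c): allowed.
(b)–(d): forbidden (parity, ΔS, ΔL).
(c)–(d): forbidden (ΔS).
Allowed pairs: 2 of 6.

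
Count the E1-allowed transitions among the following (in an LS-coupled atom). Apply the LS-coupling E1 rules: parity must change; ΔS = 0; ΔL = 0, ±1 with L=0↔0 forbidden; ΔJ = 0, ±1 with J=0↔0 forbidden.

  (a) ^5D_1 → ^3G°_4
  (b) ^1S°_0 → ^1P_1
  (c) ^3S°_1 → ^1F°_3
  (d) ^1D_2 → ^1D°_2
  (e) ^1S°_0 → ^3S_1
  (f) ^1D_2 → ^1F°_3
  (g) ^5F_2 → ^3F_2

(a) forbidden (ΔS, ΔL, ΔJ fail)
(b) allowed
(c) forbidden (parity, ΔS, ΔL, ΔJ fail)
(d) allowed
(e) forbidden (ΔS, ΔL fail)
(f) allowed
(g) forbidden (parity, ΔS fail)
Total allowed: 3 of 7.

3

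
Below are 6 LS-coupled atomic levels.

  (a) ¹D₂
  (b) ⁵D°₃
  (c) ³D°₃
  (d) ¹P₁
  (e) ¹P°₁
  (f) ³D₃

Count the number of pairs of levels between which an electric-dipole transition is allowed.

3

(a)–(b): forbidden (ΔS).
(a)–(c): forbidden (ΔS).
(a)–(d): forbidden (parity).
(a)–(e): allowed.
(a)–(f): forbidden (parity, ΔS).
(b)–(c): forbidden (parity, ΔS).
(b)–(d): forbidden (ΔS, ΔJ).
(b)–(e): forbidden (parity, ΔS, ΔJ).
(b)–(f): forbidden (ΔS).
(c)–(d): forbidden (ΔS, ΔJ).
(c)–(e): forbidden (parity, ΔS, ΔJ).
(c)–(f): allowed.
(d)–(e): allowed.
(d)–(f): forbidden (parity, ΔS, ΔJ).
(e)–(f): forbidden (ΔS, ΔJ).
Allowed pairs: 3 of 15.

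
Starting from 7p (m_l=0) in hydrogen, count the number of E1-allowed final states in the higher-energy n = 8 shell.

4

E1 requires Δl = ±1, so l_f ∈ {0, 2}; with 0 ≤ l_f ≤ n_f−1 = 7, the allowed l_f values are {0, 2}.
For l_f = 0: m_f ∈ {m_i−1, m_i, m_i+1} ∩ [−0, 0] = {0} → 1 state.
For l_f = 2: m_f ∈ {m_i−1, m_i, m_i+1} ∩ [−2, 2] = {-1, 0, 1} → 3 states.
Total: 4.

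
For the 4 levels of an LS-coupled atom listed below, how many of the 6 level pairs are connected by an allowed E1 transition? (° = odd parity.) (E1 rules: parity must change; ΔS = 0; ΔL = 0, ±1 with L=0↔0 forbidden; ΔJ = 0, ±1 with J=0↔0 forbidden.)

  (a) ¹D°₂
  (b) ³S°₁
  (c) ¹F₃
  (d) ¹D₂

(a)–(b): forbidden (parity, ΔS, ΔL).
(a)–(c): allowed.
(a)–(d): allowed.
(b)–(c): forbidden (ΔS, ΔL, ΔJ).
(b)–(d): forbidden (ΔS, ΔL).
(c)–(d): forbidden (parity).
Allowed pairs: 2 of 6.

2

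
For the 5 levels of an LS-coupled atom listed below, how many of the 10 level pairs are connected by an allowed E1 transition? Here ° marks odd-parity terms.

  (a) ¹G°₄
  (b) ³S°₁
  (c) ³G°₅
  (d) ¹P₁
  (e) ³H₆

1

(a)–(b): forbidden (parity, ΔS, ΔL, ΔJ).
(a)–(c): forbidden (parity, ΔS).
(a)–(d): forbidden (ΔL, ΔJ).
(a)–(e): forbidden (ΔS, ΔJ).
(b)–(c): forbidden (parity, ΔL, ΔJ).
(b)–(d): forbidden (ΔS).
(b)–(e): forbidden (ΔL, ΔJ).
(c)–(d): forbidden (ΔS, ΔL, ΔJ).
(c)–(e): allowed.
(d)–(e): forbidden (parity, ΔS, ΔL, ΔJ).
Allowed pairs: 1 of 10.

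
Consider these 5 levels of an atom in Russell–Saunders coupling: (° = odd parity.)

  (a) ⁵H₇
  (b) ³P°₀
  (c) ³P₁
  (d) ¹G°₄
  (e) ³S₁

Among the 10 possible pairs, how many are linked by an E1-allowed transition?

2

(a)–(b): forbidden (ΔS, ΔL, ΔJ).
(a)–(c): forbidden (parity, ΔS, ΔL, ΔJ).
(a)–(d): forbidden (ΔS, ΔJ).
(a)–(e): forbidden (parity, ΔS, ΔL, ΔJ).
(b)–(c): allowed.
(b)–(d): forbidden (parity, ΔS, ΔL, ΔJ).
(b)–(e): allowed.
(c)–(d): forbidden (ΔS, ΔL, ΔJ).
(c)–(e): forbidden (parity).
(d)–(e): forbidden (ΔS, ΔL, ΔJ).
Allowed pairs: 2 of 10.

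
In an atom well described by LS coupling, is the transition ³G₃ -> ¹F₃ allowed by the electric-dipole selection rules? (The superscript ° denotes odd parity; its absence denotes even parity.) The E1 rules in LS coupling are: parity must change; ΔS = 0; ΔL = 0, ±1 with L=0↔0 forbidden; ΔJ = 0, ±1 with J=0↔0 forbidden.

ΔS = 0: S: 1 → 0 — fails.
ΔL = 0, ±1 (not L=0↔0): L: 4 → 3, ΔL = -1 — passes.
Parity must change: even → even — fails.
ΔJ = 0, ±1 (not J=0↔0): J: 3 → 3, ΔJ = +0 — passes.
Rule(s) violated: parity, ΔS.

forbidden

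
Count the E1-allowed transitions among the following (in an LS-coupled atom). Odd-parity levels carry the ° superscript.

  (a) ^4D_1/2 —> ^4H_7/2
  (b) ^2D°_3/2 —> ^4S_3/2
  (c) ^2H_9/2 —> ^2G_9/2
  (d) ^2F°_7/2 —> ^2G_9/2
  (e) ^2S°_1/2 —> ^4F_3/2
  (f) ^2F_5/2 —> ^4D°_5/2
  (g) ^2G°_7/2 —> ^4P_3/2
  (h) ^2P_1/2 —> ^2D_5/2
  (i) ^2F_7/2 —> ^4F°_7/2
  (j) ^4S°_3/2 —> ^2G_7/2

(a) forbidden (parity, ΔL, ΔJ fail)
(b) forbidden (ΔS, ΔL fail)
(c) forbidden (parity fails)
(d) allowed
(e) forbidden (ΔS, ΔL fail)
(f) forbidden (ΔS fails)
(g) forbidden (ΔS, ΔL, ΔJ fail)
(h) forbidden (parity, ΔJ fail)
(i) forbidden (ΔS fails)
(j) forbidden (ΔS, ΔL, ΔJ fail)
Total allowed: 1 of 10.

1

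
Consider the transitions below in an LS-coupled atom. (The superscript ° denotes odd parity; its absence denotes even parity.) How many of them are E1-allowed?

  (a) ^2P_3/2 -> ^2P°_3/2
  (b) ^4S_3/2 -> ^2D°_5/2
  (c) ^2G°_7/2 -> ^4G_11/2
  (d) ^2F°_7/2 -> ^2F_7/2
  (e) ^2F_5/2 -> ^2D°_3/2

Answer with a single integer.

(a) allowed
(b) forbidden (ΔS, ΔL fail)
(c) forbidden (ΔS, ΔJ fail)
(d) allowed
(e) allowed
Total allowed: 3 of 5.

3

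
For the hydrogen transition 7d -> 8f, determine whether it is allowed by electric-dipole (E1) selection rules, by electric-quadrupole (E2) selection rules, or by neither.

Δl = 3 − 2 = +1; l_i + l_f = 5.
E1 (Δl = ±1): satisfied.
E2 (Δl = 0,±2, l_i+l_f ≥ 2): not satisfied.

E1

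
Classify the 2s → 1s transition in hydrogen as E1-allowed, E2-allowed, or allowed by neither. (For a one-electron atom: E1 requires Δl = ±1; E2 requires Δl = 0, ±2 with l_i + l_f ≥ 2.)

neither

Δl = 0 − 0 = +0; l_i + l_f = 0.
E1 (Δl = ±1): not satisfied.
E2 (Δl = 0,±2, l_i+l_f ≥ 2): not satisfied.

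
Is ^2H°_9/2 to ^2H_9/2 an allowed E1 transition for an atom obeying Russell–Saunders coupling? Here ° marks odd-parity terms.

allowed

Parity must change: odd → even — passes.
ΔS = 0: S: 1/2 → 1/2 — passes.
ΔL = 0, ±1 (not L=0↔0): L: 5 → 5, ΔL = +0 — passes.
ΔJ = 0, ±1 (not J=0↔0): J: 9/2 → 9/2, ΔJ = +0 — passes.
All four E1 rules are satisfied.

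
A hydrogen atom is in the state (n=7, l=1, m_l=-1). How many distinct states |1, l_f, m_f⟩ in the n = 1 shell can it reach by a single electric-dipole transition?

1

E1 requires Δl = ±1, so l_f ∈ {0, 2}; with 0 ≤ l_f ≤ n_f−1 = 0, the allowed l_f values are {0}.
For l_f = 0: m_f ∈ {m_i−1, m_i, m_i+1} ∩ [−0, 0] = {0} → 1 state.
Total: 1.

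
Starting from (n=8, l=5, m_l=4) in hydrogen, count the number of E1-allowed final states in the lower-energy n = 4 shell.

0

E1 requires l_f ∈ {4, 6}, but neither lies in [0, 3], so no final state is reachable.
Total: 0.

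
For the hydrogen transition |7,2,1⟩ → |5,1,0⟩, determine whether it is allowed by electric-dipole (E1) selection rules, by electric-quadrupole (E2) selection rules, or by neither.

E1

Δl = 1 − 2 = -1; l_i + l_f = 3.
Δm_l = -1.
E1 (Δl = ±1, |Δm_l| ≤ 1): satisfied.
E2 (Δl = 0,±2, l_i+l_f ≥ 2, |Δm_l| ≤ 2): not satisfied.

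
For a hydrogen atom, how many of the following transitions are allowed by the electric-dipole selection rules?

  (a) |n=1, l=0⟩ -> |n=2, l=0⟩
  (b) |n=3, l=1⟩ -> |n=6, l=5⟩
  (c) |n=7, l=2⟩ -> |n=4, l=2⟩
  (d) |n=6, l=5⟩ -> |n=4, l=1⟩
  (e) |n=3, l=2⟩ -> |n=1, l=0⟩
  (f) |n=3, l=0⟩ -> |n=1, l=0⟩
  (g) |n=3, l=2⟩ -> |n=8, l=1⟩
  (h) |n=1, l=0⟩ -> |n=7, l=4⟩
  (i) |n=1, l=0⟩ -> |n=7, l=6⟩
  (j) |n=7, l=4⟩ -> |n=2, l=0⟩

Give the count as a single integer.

1

(a) forbidden — Δl = +0 (E1 requires Δl = ±1)
(b) forbidden — Δl = +4 (E1 requires Δl = ±1)
(c) forbidden — Δl = +0 (E1 requires Δl = ±1)
(d) forbidden — Δl = -4 (E1 requires Δl = ±1)
(e) forbidden — Δl = -2 (E1 requires Δl = ±1)
(f) forbidden — Δl = +0 (E1 requires Δl = ±1)
(g) allowed
(h) forbidden — Δl = +4 (E1 requires Δl = ±1)
(i) forbidden — Δl = +6 (E1 requires Δl = ±1)
(j) forbidden — Δl = -4 (E1 requires Δl = ±1)
Total allowed: 1 of 10.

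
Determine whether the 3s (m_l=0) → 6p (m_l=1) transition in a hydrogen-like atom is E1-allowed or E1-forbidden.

Initial l = 0, final l = 1, so Δl = +1. E1 requires Δl = ±1: ok.
Δm_l = 1 − (0) = +1. E1 requires Δm_l = 0, ±1: ok.
All E1 selection rules are satisfied.

allowed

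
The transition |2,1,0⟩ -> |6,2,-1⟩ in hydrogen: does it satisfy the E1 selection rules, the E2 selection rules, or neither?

Δl = 2 − 1 = +1; l_i + l_f = 3.
Δm_l = -1.
E1 (Δl = ±1, |Δm_l| ≤ 1): satisfied.
E2 (Δl = 0,±2, l_i+l_f ≥ 2, |Δm_l| ≤ 2): not satisfied.

E1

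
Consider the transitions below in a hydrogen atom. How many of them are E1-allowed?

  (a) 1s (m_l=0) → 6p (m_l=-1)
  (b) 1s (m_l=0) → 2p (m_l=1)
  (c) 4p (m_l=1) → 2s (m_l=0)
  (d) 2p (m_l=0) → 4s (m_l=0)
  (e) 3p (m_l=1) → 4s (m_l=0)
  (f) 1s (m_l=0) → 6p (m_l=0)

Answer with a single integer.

(a) allowed
(b) allowed
(c) allowed
(d) allowed
(e) allowed
(f) allowed
Total allowed: 6 of 6.

6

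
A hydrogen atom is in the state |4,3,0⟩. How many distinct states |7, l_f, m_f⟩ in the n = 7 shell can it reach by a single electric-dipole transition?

E1 requires Δl = ±1, so l_f ∈ {2, 4}; with 0 ≤ l_f ≤ n_f−1 = 6, the allowed l_f values are {2, 4}.
For l_f = 2: m_f ∈ {m_i−1, m_i, m_i+1} ∩ [−2, 2] = {-1, 0, 1} → 3 states.
For l_f = 4: m_f ∈ {m_i−1, m_i, m_i+1} ∩ [−4, 4] = {-1, 0, 1} → 3 states.
Total: 6.

6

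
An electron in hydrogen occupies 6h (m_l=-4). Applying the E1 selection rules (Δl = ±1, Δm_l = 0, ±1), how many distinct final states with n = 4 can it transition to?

0

E1 requires l_f ∈ {4, 6}, but neither lies in [0, 3], so no final state is reachable.
Total: 0.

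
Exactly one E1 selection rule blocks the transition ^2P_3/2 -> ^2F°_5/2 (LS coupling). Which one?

the ΔL = 0, ±1 rule

Parity must change: even → odd — satisfied.
ΔS = 0: S: 1/2 → 1/2 — satisfied.
ΔL = 0, ±1 (not L=0↔0): L: 1 → 3, ΔL = +2 — violated.
ΔJ = 0, ±1 (not J=0↔0): J: 3/2 → 5/2, ΔJ = +1 — satisfied.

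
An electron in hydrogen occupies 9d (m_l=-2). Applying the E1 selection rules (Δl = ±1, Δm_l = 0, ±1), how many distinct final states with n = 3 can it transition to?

1

E1 requires Δl = ±1, so l_f ∈ {1, 3}; with 0 ≤ l_f ≤ n_f−1 = 2, the allowed l_f values are {1}.
For l_f = 1: m_f ∈ {m_i−1, m_i, m_i+1} ∩ [−1, 1] = {-1} → 1 state.
Total: 1.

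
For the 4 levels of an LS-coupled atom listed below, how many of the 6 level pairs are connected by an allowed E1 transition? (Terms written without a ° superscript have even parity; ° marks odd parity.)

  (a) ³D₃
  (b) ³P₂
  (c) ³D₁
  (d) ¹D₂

0

(a)–(b): forbidden (parity).
(a)–(c): forbidden (parity, ΔJ).
(a)–(d): forbidden (parity, ΔS).
(b)–(c): forbidden (parity).
(b)–(d): forbidden (parity, ΔS).
(c)–(d): forbidden (parity, ΔS).
Allowed pairs: 0 of 6.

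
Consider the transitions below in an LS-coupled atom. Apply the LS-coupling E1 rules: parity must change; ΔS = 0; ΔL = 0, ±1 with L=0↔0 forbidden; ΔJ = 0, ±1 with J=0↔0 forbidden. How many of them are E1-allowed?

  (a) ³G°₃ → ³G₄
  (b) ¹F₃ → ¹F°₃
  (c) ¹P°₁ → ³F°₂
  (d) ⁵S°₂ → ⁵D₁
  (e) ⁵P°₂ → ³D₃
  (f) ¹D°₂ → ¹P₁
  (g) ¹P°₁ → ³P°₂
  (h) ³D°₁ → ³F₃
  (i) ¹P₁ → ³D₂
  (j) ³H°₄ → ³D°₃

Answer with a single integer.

3

(a) allowed
(b) allowed
(c) forbidden (parity, ΔS, ΔL fail)
(d) forbidden (ΔL fails)
(e) forbidden (ΔS fails)
(f) allowed
(g) forbidden (parity, ΔS fail)
(h) forbidden (ΔJ fails)
(i) forbidden (parity, ΔS fail)
(j) forbidden (parity, ΔL fail)
Total allowed: 3 of 10.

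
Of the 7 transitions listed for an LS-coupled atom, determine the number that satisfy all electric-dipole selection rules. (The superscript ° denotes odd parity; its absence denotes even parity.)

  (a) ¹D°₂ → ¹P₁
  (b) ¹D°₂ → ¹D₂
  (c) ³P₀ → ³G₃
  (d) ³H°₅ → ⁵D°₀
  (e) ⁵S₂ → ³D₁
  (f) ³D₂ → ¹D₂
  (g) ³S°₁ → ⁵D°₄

2

(a) allowed
(b) allowed
(c) forbidden (parity, ΔL, ΔJ fail)
(d) forbidden (parity, ΔS, ΔL, ΔJ fail)
(e) forbidden (parity, ΔS, ΔL fail)
(f) forbidden (parity, ΔS fail)
(g) forbidden (parity, ΔS, ΔL, ΔJ fail)
Total allowed: 2 of 7.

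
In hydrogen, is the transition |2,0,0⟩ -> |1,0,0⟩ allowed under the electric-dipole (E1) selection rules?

Initial l = 0, final l = 0, so Δl = +0. E1 requires Δl = ±1: ✗.
Δm_l = 0 − (0) = +0. E1 requires Δm_l = 0, ±1: ✓.
The transition is electric-dipole forbidden.

forbidden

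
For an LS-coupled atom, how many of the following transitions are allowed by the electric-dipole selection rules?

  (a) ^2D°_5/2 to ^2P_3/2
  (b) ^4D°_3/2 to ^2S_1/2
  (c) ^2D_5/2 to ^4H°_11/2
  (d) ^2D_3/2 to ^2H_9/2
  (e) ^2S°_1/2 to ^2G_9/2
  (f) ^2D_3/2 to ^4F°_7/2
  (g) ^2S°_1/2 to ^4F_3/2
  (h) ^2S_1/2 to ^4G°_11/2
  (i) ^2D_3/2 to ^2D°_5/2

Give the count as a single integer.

2

(a) allowed
(b) forbidden (ΔS, ΔL fail)
(c) forbidden (ΔS, ΔL, ΔJ fail)
(d) forbidden (parity, ΔL, ΔJ fail)
(e) forbidden (ΔL, ΔJ fail)
(f) forbidden (ΔS, ΔJ fail)
(g) forbidden (ΔS, ΔL fail)
(h) forbidden (ΔS, ΔL, ΔJ fail)
(i) allowed
Total allowed: 2 of 9.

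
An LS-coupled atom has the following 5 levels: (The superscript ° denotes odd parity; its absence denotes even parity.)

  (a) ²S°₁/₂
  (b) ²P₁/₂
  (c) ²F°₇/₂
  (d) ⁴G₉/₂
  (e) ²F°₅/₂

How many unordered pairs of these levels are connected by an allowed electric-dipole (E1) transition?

(a)–(b): allowed.
(a)–(c): forbidden (parity, ΔL, ΔJ).
(a)–(d): forbidden (ΔS, ΔL, ΔJ).
(a)–(e): forbidden (parity, ΔL, ΔJ).
(b)–(c): forbidden (ΔL, ΔJ).
(b)–(d): forbidden (parity, ΔS, ΔL, ΔJ).
(b)–(e): forbidden (ΔL, ΔJ).
(c)–(d): forbidden (ΔS).
(c)–(e): forbidden (parity).
(d)–(e): forbidden (ΔS, ΔJ).
Allowed pairs: 1 of 10.

1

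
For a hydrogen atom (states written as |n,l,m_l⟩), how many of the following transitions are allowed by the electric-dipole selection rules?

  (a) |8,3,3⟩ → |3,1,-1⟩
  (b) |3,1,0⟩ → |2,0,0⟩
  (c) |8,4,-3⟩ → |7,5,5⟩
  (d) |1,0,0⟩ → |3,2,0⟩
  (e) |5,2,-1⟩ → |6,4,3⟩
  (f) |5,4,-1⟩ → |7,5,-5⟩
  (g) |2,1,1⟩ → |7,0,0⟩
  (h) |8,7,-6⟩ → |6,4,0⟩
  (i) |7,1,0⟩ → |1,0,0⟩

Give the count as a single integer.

3

(a) forbidden — Δl = -2 (E1 requires Δl = ±1); Δm_l = -4 (E1 requires Δm_l = 0, ±1)
(b) allowed
(c) forbidden — Δm_l = +8 (E1 requires Δm_l = 0, ±1)
(d) forbidden — Δl = +2 (E1 requires Δl = ±1)
(e) forbidden — Δl = +2 (E1 requires Δl = ±1); Δm_l = +4 (E1 requires Δm_l = 0, ±1)
(f) forbidden — Δm_l = -4 (E1 requires Δm_l = 0, ±1)
(g) allowed
(h) forbidden — Δl = -3 (E1 requires Δl = ±1); Δm_l = +6 (E1 requires Δm_l = 0, ±1)
(i) allowed
Total allowed: 3 of 9.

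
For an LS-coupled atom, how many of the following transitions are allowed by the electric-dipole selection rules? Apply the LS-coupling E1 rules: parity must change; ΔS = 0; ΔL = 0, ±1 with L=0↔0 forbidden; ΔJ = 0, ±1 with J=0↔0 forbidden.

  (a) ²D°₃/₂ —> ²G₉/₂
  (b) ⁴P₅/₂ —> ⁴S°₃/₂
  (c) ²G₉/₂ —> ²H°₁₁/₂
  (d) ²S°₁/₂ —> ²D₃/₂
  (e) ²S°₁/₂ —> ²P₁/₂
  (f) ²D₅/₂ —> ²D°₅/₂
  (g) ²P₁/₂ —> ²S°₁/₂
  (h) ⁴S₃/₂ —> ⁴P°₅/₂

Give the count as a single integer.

(a) forbidden (ΔL, ΔJ fail)
(b) allowed
(c) allowed
(d) forbidden (ΔL fails)
(e) allowed
(f) allowed
(g) allowed
(h) allowed
Total allowed: 6 of 8.

6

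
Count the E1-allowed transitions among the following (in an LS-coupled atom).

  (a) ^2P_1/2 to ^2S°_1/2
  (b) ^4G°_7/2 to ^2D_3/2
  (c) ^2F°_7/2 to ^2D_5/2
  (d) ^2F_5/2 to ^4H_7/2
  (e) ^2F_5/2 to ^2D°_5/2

(a) allowed
(b) forbidden (ΔS, ΔL, ΔJ fail)
(c) allowed
(d) forbidden (parity, ΔS, ΔL fail)
(e) allowed
Total allowed: 3 of 5.

3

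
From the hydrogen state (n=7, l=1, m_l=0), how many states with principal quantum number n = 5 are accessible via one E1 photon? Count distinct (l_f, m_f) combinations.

E1 requires Δl = ±1, so l_f ∈ {0, 2}; with 0 ≤ l_f ≤ n_f−1 = 4, the allowed l_f values are {0, 2}.
For l_f = 0: m_f ∈ {m_i−1, m_i, m_i+1} ∩ [−0, 0] = {0} → 1 state.
For l_f = 2: m_f ∈ {m_i−1, m_i, m_i+1} ∩ [−2, 2] = {-1, 0, 1} → 3 states.
Total: 4.

4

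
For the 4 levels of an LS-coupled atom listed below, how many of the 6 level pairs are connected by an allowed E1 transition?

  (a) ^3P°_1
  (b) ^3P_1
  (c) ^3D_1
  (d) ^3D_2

3

(a)–(b): allowed.
(a)–(c): allowed.
(a)–(d): allowed.
(b)–(c): forbidden (parity).
(b)–(d): forbidden (parity).
(c)–(d): forbidden (parity).
Allowed pairs: 3 of 6.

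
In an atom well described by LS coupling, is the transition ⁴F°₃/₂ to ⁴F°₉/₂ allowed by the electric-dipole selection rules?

forbidden

ΔL = 0, ±1 (not L=0↔0): L: 3 → 3, ΔL = +0 — ✓.
ΔS = 0: S: 3/2 → 3/2 — ✓.
ΔJ = 0, ±1 (not J=0↔0): J: 3/2 → 9/2, ΔJ = +3 — ✗.
Parity must change: odd → odd — ✗.
Rule(s) violated: parity, ΔJ.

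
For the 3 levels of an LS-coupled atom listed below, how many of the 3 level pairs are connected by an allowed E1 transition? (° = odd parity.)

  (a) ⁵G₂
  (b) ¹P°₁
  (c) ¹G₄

0

(a)–(b): forbidden (ΔS, ΔL).
(a)–(c): forbidden (parity, ΔS, ΔJ).
(b)–(c): forbidden (ΔL, ΔJ).
Allowed pairs: 0 of 3.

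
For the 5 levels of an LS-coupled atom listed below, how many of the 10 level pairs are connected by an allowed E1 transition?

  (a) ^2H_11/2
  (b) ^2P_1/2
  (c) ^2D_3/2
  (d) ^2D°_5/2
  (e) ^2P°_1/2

3

(a)–(b): forbidden (parity, ΔL, ΔJ).
(a)–(c): forbidden (parity, ΔL, ΔJ).
(a)–(d): forbidden (ΔL, ΔJ).
(a)–(e): forbidden (ΔL, ΔJ).
(b)–(c): forbidden (parity).
(b)–(d): forbidden (ΔJ).
(b)–(e): allowed.
(c)–(d): allowed.
(c)–(e): allowed.
(d)–(e): forbidden (parity, ΔJ).
Allowed pairs: 3 of 10.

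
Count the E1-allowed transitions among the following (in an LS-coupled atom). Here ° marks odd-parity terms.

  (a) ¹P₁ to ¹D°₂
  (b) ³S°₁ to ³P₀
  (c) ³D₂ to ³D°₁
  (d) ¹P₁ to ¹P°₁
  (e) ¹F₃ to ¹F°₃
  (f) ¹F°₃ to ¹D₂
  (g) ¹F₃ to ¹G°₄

7

(a) allowed
(b) allowed
(c) allowed
(d) allowed
(e) allowed
(f) allowed
(g) allowed
Total allowed: 7 of 7.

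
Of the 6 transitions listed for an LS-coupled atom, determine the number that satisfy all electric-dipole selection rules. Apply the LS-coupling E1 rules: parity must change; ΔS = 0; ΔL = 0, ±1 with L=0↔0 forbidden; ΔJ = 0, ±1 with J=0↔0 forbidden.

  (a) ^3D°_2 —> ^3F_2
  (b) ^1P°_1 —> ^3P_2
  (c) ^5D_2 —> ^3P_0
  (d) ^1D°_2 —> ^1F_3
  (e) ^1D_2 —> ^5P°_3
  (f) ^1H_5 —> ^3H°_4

(a) allowed
(b) forbidden (ΔS fails)
(c) forbidden (parity, ΔS, ΔJ fail)
(d) allowed
(e) forbidden (ΔS fails)
(f) forbidden (ΔS fails)
Total allowed: 2 of 6.

2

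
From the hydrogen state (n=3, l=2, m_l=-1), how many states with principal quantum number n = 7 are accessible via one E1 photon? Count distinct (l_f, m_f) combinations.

5

E1 requires Δl = ±1, so l_f ∈ {1, 3}; with 0 ≤ l_f ≤ n_f−1 = 6, the allowed l_f values are {1, 3}.
For l_f = 1: m_f ∈ {m_i−1, m_i, m_i+1} ∩ [−1, 1] = {-1, 0} → 2 states.
For l_f = 3: m_f ∈ {m_i−1, m_i, m_i+1} ∩ [−3, 3] = {-2, -1, 0} → 3 states.
Total: 5.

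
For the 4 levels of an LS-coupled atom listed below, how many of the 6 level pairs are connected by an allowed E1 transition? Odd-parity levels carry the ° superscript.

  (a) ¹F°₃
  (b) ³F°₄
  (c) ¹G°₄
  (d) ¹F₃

(a)–(b): forbidden (parity, ΔS).
(a)–(c): forbidden (parity).
(a)–(d): allowed.
(b)–(c): forbidden (parity, ΔS).
(b)–(d): forbidden (ΔS).
(c)–(d): allowed.
Allowed pairs: 2 of 6.

2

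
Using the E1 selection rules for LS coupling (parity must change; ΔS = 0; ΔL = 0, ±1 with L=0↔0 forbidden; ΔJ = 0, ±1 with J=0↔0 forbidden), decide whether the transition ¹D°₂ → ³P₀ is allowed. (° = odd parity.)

Reading off the term symbols: S 0→1, L 2→1, J 2→0, parity odd→even.
Parity must change: odd → even — satisfied.
ΔS = 0: S: 0 → 1 — violated.
ΔL = 0, ±1 (not L=0↔0): L: 2 → 1, ΔL = -1 — satisfied.
ΔJ = 0, ±1 (not J=0↔0): J: 2 → 0, ΔJ = -2 — violated.
Rule(s) violated: ΔS, ΔJ.

forbidden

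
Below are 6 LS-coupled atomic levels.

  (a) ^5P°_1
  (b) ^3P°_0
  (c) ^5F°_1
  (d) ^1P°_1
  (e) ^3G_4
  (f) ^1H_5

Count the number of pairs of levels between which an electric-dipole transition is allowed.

(a)–(b): forbidden (parity, ΔS).
(a)–(c): forbidden (parity, ΔL).
(a)–(d): forbidden (parity, ΔS).
(a)–(e): forbidden (ΔS, ΔL, ΔJ).
(a)–(f): forbidden (ΔS, ΔL, ΔJ).
(b)–(c): forbidden (parity, ΔS, ΔL).
(b)–(d): forbidden (parity, ΔS).
(b)–(e): forbidden (ΔL, ΔJ).
(b)–(f): forbidden (ΔS, ΔL, ΔJ).
(c)–(d): forbidden (parity, ΔS, ΔL).
(c)–(e): forbidden (ΔS, ΔJ).
(c)–(f): forbidden (ΔS, ΔL, ΔJ).
(d)–(e): forbidden (ΔS, ΔL, ΔJ).
(d)–(f): forbidden (ΔL, ΔJ).
(e)–(f): forbidden (parity, ΔS).
Allowed pairs: 0 of 15.

0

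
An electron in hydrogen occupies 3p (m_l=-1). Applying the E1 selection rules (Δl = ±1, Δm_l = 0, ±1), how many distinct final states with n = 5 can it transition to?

4

E1 requires Δl = ±1, so l_f ∈ {0, 2}; with 0 ≤ l_f ≤ n_f−1 = 4, the allowed l_f values are {0, 2}.
For l_f = 0: m_f ∈ {m_i−1, m_i, m_i+1} ∩ [−0, 0] = {0} → 1 state.
For l_f = 2: m_f ∈ {m_i−1, m_i, m_i+1} ∩ [−2, 2] = {-2, -1, 0} → 3 states.
Total: 4.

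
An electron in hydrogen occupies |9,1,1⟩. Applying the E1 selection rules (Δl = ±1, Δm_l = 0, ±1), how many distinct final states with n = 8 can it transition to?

4

E1 requires Δl = ±1, so l_f ∈ {0, 2}; with 0 ≤ l_f ≤ n_f−1 = 7, the allowed l_f values are {0, 2}.
For l_f = 0: m_f ∈ {m_i−1, m_i, m_i+1} ∩ [−0, 0] = {0} → 1 state.
For l_f = 2: m_f ∈ {m_i−1, m_i, m_i+1} ∩ [−2, 2] = {0, 1, 2} → 3 states.
Total: 4.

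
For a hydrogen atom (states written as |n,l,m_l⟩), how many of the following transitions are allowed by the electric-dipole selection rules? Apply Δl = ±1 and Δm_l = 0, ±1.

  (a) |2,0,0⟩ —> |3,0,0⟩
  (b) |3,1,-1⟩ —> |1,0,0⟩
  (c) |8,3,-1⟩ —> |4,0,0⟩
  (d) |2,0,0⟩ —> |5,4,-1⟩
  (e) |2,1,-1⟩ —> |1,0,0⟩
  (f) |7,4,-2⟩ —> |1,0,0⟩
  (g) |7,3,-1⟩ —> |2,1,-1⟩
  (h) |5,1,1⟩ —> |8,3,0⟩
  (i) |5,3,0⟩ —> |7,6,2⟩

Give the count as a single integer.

(a) forbidden — Δl = +0 (E1 requires Δl = ±1)
(b) allowed
(c) forbidden — Δl = -3 (E1 requires Δl = ±1)
(d) forbidden — Δl = +4 (E1 requires Δl = ±1)
(e) allowed
(f) forbidden — Δl = -4 (E1 requires Δl = ±1); Δm_l = +2 (E1 requires Δm_l = 0, ±1)
(g) forbidden — Δl = -2 (E1 requires Δl = ±1)
(h) forbidden — Δl = +2 (E1 requires Δl = ±1)
(i) forbidden — Δl = +3 (E1 requires Δl = ±1); Δm_l = +2 (E1 requires Δm_l = 0, ±1)
Total allowed: 2 of 9.

2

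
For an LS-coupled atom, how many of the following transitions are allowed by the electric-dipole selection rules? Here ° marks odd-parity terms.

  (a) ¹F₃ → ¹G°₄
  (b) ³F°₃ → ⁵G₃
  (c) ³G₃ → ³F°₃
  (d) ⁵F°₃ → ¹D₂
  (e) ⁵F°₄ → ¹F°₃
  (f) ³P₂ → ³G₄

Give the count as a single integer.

2

(a) allowed
(b) forbidden (ΔS fails)
(c) allowed
(d) forbidden (ΔS fails)
(e) forbidden (parity, ΔS fail)
(f) forbidden (parity, ΔL, ΔJ fail)
Total allowed: 2 of 6.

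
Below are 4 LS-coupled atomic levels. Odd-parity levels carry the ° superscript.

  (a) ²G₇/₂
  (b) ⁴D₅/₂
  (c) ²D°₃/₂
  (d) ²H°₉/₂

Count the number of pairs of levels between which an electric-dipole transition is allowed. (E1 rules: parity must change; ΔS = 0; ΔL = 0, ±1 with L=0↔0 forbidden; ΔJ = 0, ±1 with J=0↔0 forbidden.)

(a)–(b): forbidden (parity, ΔS, ΔL).
(a)–(c): forbidden (ΔL, ΔJ).
(a)–(d): allowed.
(b)–(c): forbidden (ΔS).
(b)–(d): forbidden (ΔS, ΔL, ΔJ).
(c)–(d): forbidden (parity, ΔL, ΔJ).
Allowed pairs: 1 of 6.

1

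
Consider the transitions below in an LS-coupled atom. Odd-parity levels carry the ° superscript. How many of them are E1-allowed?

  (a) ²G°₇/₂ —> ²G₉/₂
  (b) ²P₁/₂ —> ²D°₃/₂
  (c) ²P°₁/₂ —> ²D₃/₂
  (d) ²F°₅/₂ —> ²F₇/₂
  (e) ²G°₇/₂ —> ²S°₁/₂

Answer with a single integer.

4

(a) allowed
(b) allowed
(c) allowed
(d) allowed
(e) forbidden (parity, ΔL, ΔJ fail)
Total allowed: 4 of 5.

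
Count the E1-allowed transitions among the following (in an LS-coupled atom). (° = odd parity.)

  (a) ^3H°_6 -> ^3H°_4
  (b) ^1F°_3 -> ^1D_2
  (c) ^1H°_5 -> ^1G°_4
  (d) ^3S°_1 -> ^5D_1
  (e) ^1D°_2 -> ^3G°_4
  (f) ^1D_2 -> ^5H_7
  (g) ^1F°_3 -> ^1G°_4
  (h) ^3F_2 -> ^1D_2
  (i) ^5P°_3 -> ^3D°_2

1

(a) forbidden (parity, ΔJ fail)
(b) allowed
(c) forbidden (parity fails)
(d) forbidden (ΔS, ΔL fail)
(e) forbidden (parity, ΔS, ΔL, ΔJ fail)
(f) forbidden (parity, ΔS, ΔL, ΔJ fail)
(g) forbidden (parity fails)
(h) forbidden (parity, ΔS fail)
(i) forbidden (parity, ΔS fail)
Total allowed: 1 of 9.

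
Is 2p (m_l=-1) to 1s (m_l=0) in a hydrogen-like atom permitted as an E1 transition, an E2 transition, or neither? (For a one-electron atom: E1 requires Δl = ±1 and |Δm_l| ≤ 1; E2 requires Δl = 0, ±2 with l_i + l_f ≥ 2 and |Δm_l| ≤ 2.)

Δl = 0 − 1 = -1; l_i + l_f = 1.
Δm_l = +1.
E1 (Δl = ±1, |Δm_l| ≤ 1): satisfied.
E2 (Δl = 0,±2, l_i+l_f ≥ 2, |Δm_l| ≤ 2): not satisfied.

E1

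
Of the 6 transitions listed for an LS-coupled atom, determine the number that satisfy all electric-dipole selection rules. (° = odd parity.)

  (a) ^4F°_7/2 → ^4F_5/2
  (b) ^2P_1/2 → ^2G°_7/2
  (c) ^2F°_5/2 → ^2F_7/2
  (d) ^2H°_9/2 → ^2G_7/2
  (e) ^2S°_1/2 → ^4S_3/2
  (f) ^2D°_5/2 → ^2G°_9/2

(a) allowed
(b) forbidden (ΔL, ΔJ fail)
(c) allowed
(d) allowed
(e) forbidden (ΔS, ΔL fail)
(f) forbidden (parity, ΔL, ΔJ fail)
Total allowed: 3 of 6.

3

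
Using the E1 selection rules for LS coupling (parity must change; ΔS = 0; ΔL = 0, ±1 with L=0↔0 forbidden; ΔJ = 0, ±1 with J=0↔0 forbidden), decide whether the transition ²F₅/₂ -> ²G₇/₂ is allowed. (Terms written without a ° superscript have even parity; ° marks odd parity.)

forbidden

Parity must change: even → even — fails.
ΔS = 0: S: 1/2 → 1/2 — passes.
ΔL = 0, ±1 (not L=0↔0): L: 3 → 4, ΔL = +1 — passes.
ΔJ = 0, ±1 (not J=0↔0): J: 5/2 → 7/2, ΔJ = +1 — passes.
Rule(s) violated: parity.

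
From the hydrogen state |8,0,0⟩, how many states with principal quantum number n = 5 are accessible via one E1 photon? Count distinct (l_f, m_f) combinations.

E1 requires Δl = ±1, so l_f ∈ {-1, 1}; with 0 ≤ l_f ≤ n_f−1 = 4, the allowed l_f values are {1}.
For l_f = 1: m_f ∈ {m_i−1, m_i, m_i+1} ∩ [−1, 1] = {-1, 0, 1} → 3 states.
Total: 3.

3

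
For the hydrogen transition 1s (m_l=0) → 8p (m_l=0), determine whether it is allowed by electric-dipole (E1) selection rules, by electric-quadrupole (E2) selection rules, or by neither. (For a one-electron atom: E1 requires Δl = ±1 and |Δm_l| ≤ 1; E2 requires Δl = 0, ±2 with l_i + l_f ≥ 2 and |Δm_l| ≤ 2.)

Δl = 1 − 0 = +1; l_i + l_f = 1.
Δm_l = +0.
E1 (Δl = ±1, |Δm_l| ≤ 1): satisfied.
E2 (Δl = 0,±2, l_i+l_f ≥ 2, |Δm_l| ≤ 2): not satisfied.

E1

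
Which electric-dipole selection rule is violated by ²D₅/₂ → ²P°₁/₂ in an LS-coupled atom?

ΔJ = 0, ±1 (not J=0↔0): J: 5/2 → 1/2, ΔJ = -2 — fails.
ΔS = 0: S: 1/2 → 1/2 — ok.
Parity must change: even → odd — ok.
ΔL = 0, ±1 (not L=0↔0): L: 2 → 1, ΔL = -1 — ok.

the ΔJ = 0, ±1 rule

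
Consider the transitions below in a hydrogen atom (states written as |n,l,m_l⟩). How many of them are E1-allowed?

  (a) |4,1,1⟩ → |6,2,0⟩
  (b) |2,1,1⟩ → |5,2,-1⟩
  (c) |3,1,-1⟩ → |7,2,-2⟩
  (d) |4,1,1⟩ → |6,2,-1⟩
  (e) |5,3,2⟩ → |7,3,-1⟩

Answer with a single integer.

(a) allowed
(b) forbidden — Δm_l = -2 (E1 requires Δm_l = 0, ±1)
(c) allowed
(d) forbidden — Δm_l = -2 (E1 requires Δm_l = 0, ±1)
(e) forbidden — Δl = +0 (E1 requires Δl = ±1); Δm_l = -3 (E1 requires Δm_l = 0, ±1)
Total allowed: 2 of 5.

2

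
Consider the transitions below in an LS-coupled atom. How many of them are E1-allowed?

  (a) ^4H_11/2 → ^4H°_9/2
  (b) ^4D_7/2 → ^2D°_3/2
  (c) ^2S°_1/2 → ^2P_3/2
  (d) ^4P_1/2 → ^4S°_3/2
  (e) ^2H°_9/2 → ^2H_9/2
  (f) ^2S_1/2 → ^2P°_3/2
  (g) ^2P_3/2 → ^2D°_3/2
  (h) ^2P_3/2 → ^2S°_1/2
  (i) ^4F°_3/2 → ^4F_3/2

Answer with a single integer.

(a) allowed
(b) forbidden (ΔS, ΔJ fail)
(c) allowed
(d) allowed
(e) allowed
(f) allowed
(g) allowed
(h) allowed
(i) allowed
Total allowed: 8 of 9.

8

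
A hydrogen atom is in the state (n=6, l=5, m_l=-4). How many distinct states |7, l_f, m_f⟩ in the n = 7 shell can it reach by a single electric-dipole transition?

5

E1 requires Δl = ±1, so l_f ∈ {4, 6}; with 0 ≤ l_f ≤ n_f−1 = 6, the allowed l_f values are {4, 6}.
For l_f = 4: m_f ∈ {m_i−1, m_i, m_i+1} ∩ [−4, 4] = {-4, -3} → 2 states.
For l_f = 6: m_f ∈ {m_i−1, m_i, m_i+1} ∩ [−6, 6] = {-5, -4, -3} → 3 states.
Total: 5.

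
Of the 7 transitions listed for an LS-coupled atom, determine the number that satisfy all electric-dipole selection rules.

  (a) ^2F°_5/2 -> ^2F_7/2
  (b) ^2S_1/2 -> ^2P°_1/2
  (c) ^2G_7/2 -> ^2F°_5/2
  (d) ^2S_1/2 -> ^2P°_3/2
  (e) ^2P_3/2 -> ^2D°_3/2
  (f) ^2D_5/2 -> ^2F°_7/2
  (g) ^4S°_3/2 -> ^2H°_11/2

6

(a) allowed
(b) allowed
(c) allowed
(d) allowed
(e) allowed
(f) allowed
(g) forbidden (parity, ΔS, ΔL, ΔJ fail)
Total allowed: 6 of 7.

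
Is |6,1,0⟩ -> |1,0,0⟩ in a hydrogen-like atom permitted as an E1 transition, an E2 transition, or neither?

E1

Δl = 0 − 1 = -1; l_i + l_f = 1.
Δm_l = +0.
E1 (Δl = ±1, |Δm_l| ≤ 1): satisfied.
E2 (Δl = 0,±2, l_i+l_f ≥ 2, |Δm_l| ≤ 2): not satisfied.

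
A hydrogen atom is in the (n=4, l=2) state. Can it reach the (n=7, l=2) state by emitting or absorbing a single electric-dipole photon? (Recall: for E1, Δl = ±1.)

Δl = 2 − 2 = +0; the E1 rule Δl = ±1 is fails.
The transition is electric-dipole forbidden.

forbidden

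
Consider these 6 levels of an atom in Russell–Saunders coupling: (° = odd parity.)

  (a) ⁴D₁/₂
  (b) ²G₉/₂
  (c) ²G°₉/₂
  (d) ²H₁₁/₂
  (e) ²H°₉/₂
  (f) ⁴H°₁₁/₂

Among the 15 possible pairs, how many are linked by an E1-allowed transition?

4

(a)–(b): forbidden (parity, ΔS, ΔL, ΔJ).
(a)–(c): forbidden (ΔS, ΔL, ΔJ).
(a)–(d): forbidden (parity, ΔS, ΔL, ΔJ).
(a)–(e): forbidden (ΔS, ΔL, ΔJ).
(a)–(f): forbidden (ΔL, ΔJ).
(b)–(c): allowed.
(b)–(d): forbidden (parity).
(b)–(e): allowed.
(b)–(f): forbidden (ΔS).
(c)–(d): allowed.
(c)–(e): forbidden (parity).
(c)–(f): forbidden (parity, ΔS).
(d)–(e): allowed.
(d)–(f): forbidden (ΔS).
(e)–(f): forbidden (parity, ΔS).
Allowed pairs: 4 of 15.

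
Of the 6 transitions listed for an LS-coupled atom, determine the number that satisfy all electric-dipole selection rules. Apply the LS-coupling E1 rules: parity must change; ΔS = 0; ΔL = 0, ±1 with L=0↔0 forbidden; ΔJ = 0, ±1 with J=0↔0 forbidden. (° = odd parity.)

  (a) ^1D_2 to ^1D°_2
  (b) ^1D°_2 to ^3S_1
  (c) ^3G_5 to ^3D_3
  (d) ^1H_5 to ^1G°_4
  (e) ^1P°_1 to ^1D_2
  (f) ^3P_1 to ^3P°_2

(a) allowed
(b) forbidden (ΔS, ΔL fail)
(c) forbidden (parity, ΔL, ΔJ fail)
(d) allowed
(e) allowed
(f) allowed
Total allowed: 4 of 6.

4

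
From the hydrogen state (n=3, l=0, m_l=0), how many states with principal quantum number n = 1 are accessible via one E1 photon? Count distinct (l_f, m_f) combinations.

E1 requires l_f ∈ {-1, 1}, but neither lies in [0, 0], so no final state is reachable.
Total: 0.

0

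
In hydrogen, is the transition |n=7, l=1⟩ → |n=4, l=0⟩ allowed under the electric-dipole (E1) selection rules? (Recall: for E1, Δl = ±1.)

allowed

Δl = 0 − 1 = -1; the E1 rule Δl = ±1 is ok.
All E1 selection rules are satisfied.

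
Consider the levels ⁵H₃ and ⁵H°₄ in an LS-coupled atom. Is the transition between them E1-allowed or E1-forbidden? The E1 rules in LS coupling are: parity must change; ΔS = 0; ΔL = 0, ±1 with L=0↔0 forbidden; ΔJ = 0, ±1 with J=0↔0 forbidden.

allowed

Reading off the term symbols: S 2→2, L 5→5, J 3→4, parity even→odd.
Parity must change: even → odd — ✓.
ΔS = 0: S: 2 → 2 — ✓.
ΔL = 0, ±1 (not L=0↔0): L: 5 → 5, ΔL = +0 — ✓.
ΔJ = 0, ±1 (not J=0↔0): J: 3 → 4, ΔJ = +1 — ✓.
All four E1 rules are satisfied.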